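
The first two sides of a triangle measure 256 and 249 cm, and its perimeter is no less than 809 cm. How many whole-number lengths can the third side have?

201

Triangle inequality: 7 < x < 505. Perimeter ≥ 809 gives x ≥ 809 − 256 − 249 = 304.
So 304 ≤ x < 505; integers 304 through 504: 201 values.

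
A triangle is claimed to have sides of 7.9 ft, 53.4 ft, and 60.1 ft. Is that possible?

The longest side is 60.1, and the other two sum to 61.3.
Since 61.3 > 60.1, the triangle inequality holds.

Yes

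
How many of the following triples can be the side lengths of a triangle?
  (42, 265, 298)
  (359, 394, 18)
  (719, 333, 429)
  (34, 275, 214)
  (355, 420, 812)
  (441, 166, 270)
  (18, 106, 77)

2

(42,265,298): 42+265 > 298 → valid
(18,359,394): 18+359 ≤ 394 → not valid
(333,429,719): 333+429 > 719 → valid
(34,214,275): 34+214 ≤ 275 → not valid
(355,420,812): 355+420 ≤ 812 → not valid
(166,270,441): 166+270 ≤ 441 → not valid
(18,77,106): 18+77 ≤ 106 → not valid
2 of the 7 triples form a triangle.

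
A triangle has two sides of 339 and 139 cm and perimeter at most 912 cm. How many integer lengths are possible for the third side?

234

Triangle inequality: 200 < x < 478. Perimeter ≤ 912 gives x ≤ 912 − 339 − 139 = 434.
So 200 < x ≤ 434; integers 201 through 434: 234 values.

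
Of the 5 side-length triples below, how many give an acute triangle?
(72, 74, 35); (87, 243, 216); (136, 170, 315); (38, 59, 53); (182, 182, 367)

(72,74,35): 35²+72² = 6409 > 5476 = 74² → acute
(87,243,216): 87²+216² = 54225 < 59049 = 243² → obtuse
(136,170,315): 136+170 ≤ 315, not a triangle
(38,59,53): 38²+53² = 4253 > 3481 = 59² → acute
(182,182,367): 182+182 ≤ 367, not a triangle
2 of the 5 are acute.

2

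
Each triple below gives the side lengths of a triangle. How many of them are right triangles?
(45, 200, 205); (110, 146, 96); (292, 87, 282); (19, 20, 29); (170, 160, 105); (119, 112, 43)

(45,200,205): 45²+200² = 42025 = 205² → right
(110,146,96): 96²+110² = 21316 = 146² → right
(292,87,282): 87²+282² = 87093 > 85264 = 292² → acute
(19,20,29): 19²+20² = 761 < 841 = 29² → obtuse
(170,160,105): 105²+160² = 36625 > 28900 = 170² → acute
(119,112,43): 43²+112² = 14393 > 14161 = 119² → acute
2 of the 6 are right.

2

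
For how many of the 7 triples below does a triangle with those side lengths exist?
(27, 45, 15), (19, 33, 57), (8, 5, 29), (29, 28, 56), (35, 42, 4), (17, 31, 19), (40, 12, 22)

(15,27,45): 15+27 ≤ 45 → not valid
(19,33,57): 19+33 ≤ 57 → not valid
(5,8,29): 5+8 ≤ 29 → not valid
(28,29,56): 28+29 > 56 → valid
(4,35,42): 4+35 ≤ 42 → not valid
(17,19,31): 17+19 > 31 → valid
(12,22,40): 12+22 ≤ 40 → not valid
2 of the 7 triples form a triangle.

2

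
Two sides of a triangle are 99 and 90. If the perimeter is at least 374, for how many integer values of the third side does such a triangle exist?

Triangle inequality: 9 < x < 189. Perimeter ≥ 374 gives x ≥ 374 − 99 − 90 = 185.
So 185 ≤ x < 189; integers 185 through 188: 4 values.

4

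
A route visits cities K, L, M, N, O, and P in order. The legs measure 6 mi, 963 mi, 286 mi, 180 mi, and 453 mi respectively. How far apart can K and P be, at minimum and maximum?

The maximum is all hops collinear in one direction: 6 + 963 + 286 + 180 + 453 = 1888.
The longest hop is 963; the others sum to 925. Folding the others back against it leaves at least 963 − 925 = 38.

38 ≤ KP ≤ 1888 mi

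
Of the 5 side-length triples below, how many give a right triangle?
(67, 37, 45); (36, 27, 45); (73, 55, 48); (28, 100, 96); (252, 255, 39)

(67,37,45): 37²+45² = 3394 < 4489 = 67² → obtuse
(36,27,45): 27²+36² = 2025 = 45² → right
(73,55,48): 48²+55² = 5329 = 73² → right
(28,100,96): 28²+96² = 10000 = 100² → right
(252,255,39): 39²+252² = 65025 = 255² → right
4 of the 5 are right.

4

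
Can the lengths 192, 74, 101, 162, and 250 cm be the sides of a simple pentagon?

Yes

A pentagon exists iff every side is shorter than the sum of the others — equivalently, the longest side is less than the sum of the rest.
Longest side 250 < 529 (sum of the remaining 4), so yes.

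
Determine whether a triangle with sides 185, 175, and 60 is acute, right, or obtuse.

Compare the square of the longest side to the sum of squares of the other two: 60² + 175² = 34225 = 185².

right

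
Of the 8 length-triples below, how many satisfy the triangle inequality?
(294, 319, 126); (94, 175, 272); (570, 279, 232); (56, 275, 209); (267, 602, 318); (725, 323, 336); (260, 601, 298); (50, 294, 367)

(126,294,319): 126+294 > 319 → valid
(94,175,272): 94+175 ≤ 272 → not valid
(232,279,570): 232+279 ≤ 570 → not valid
(56,209,275): 56+209 ≤ 275 → not valid
(267,318,602): 267+318 ≤ 602 → not valid
(323,336,725): 323+336 ≤ 725 → not valid
(260,298,601): 260+298 ≤ 601 → not valid
(50,294,367): 50+294 ≤ 367 → not valid
1 of the 8 triples forms a triangle.

1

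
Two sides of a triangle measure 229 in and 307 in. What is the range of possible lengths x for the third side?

By the triangle inequality, x must be less than 229 + 307 = 536 and greater than |229 − 307| = 78.

78 < x < 536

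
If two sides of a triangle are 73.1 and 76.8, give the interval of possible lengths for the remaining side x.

3.7 < x < 149.9

By the triangle inequality, x must be less than 73.1 + 76.8 = 149.9 and greater than |73.1 − 76.8| = 3.7.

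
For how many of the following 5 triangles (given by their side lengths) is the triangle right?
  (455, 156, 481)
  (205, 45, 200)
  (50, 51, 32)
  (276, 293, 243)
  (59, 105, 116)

(455,156,481): 156²+455² = 231361 = 481² → right
(205,45,200): 45²+200² = 42025 = 205² → right
(50,51,32): 32²+50² = 3524 > 2601 = 51² → acute
(276,293,243): 243²+276² = 135225 > 85849 = 293² → acute
(59,105,116): 59²+105² = 14506 > 13456 = 116² → acute
2 of the 5 are right.

2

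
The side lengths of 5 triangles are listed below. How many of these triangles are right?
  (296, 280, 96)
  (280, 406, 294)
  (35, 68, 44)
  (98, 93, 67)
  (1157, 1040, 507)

(296,280,96): 96²+280² = 87616 = 296² → right
(280,406,294): 280²+294² = 164836 = 406² → right
(35,68,44): 35²+44² = 3161 < 4624 = 68² → obtuse
(98,93,67): 67²+93² = 13138 > 9604 = 98² → acute
(1157,1040,507): 507²+1040² = 1338649 = 1157² → right
3 of the 5 are right.

3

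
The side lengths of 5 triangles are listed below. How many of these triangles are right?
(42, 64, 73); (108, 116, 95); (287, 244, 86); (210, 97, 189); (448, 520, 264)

(42,64,73): 42²+64² = 5860 > 5329 = 73² → acute
(108,116,95): 95²+108² = 20689 > 13456 = 116² → acute
(287,244,86): 86²+244² = 66932 < 82369 = 287² → obtuse
(210,97,189): 97²+189² = 45130 > 44100 = 210² → acute
(448,520,264): 264²+448² = 270400 = 520² → right
1 of the 5 is right.

1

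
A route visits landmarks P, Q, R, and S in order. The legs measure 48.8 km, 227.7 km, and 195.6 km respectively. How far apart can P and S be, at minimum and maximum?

The maximum is all hops collinear in one direction: 48.8 + 227.7 + 195.6 = 472.1.
The longest hop is 227.7; the others sum to 244.4. Since 227.7 ≤ 244.4, the path can fold back on itself completely, so the minimum distance is 0.

0 ≤ PS ≤ 472.1 km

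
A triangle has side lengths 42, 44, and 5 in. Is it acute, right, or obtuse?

obtuse

Compare the square of the longest side to the sum of squares of the other two: 5² + 42² = 1789 < 1936 = 44².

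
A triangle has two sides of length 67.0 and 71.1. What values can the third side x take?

4.1 < x < 138.1

By the triangle inequality, x must be less than 67.0 + 71.1 = 138.1 and greater than |67.0 − 71.1| = 4.1.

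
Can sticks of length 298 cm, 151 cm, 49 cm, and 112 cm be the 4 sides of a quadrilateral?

A quadrilateral exists iff every side is shorter than the sum of the others — equivalently, the longest side is less than the sum of the rest.
Longest side 298 < 312 (sum of the remaining 3), so yes.

Yes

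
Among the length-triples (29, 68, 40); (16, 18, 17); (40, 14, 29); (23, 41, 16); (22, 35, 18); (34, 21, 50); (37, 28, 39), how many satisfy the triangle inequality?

(29,40,68): 29+40 > 68 → valid
(16,17,18): 16+17 > 18 → valid
(14,29,40): 14+29 > 40 → valid
(16,23,41): 16+23 ≤ 41 → not valid
(18,22,35): 18+22 > 35 → valid
(21,34,50): 21+34 > 50 → valid
(28,37,39): 28+37 > 39 → valid
6 of the 7 triples form a triangle.

6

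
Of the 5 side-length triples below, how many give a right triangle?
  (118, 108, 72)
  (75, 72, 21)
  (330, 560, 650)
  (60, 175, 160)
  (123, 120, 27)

3

(118,108,72): 72²+108² = 16848 > 13924 = 118² → acute
(75,72,21): 21²+72² = 5625 = 75² → right
(330,560,650): 330²+560² = 422500 = 650² → right
(60,175,160): 60²+160² = 29200 < 30625 = 175² → obtuse
(123,120,27): 27²+120² = 15129 = 123² → right
3 of the 5 are right.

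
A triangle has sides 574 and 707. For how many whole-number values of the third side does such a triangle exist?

The third side lies in the open interval (133, 1281).
Integers from 134 to 1280 inclusive: 1280 − 134 + 1 = 1147.

1147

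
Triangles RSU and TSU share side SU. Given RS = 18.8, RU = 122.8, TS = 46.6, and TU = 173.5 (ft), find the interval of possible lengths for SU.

From triangle RSU: |18.8 − 122.8| < SU < 18.8 + 122.8, i.e. 104.0 < SU < 141.6.
From triangle TSU: 126.9 < SU < 220.1.
Both must hold, so SU lies in the intersection.

126.9 < SU < 141.6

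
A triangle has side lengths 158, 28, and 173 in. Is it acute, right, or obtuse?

obtuse

Compare the square of the longest side to the sum of squares of the other two: 28² + 158² = 25748 < 29929 = 173².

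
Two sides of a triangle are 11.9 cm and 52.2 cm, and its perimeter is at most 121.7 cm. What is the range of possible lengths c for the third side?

Triangle inequality alone gives 40.3 < c < 64.1.
The perimeter condition gives c ≤ 121.7 − 11.9 − 52.2 = 57.6.
Intersecting the two: 40.3 < c ≤ 57.6.

40.3 < c ≤ 57.6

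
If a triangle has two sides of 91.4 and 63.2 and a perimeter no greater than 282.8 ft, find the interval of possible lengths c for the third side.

28.2 < c ≤ 128.2

Triangle inequality alone gives 28.2 < c < 154.6.
The perimeter condition gives c ≤ 282.8 − 91.4 − 63.2 = 128.2.
Intersecting the two: 28.2 < c ≤ 128.2.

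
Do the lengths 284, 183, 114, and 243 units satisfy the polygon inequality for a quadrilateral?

Yes

A quadrilateral exists iff every side is shorter than the sum of the others — equivalently, the longest side is less than the sum of the rest.
Longest side 284 < 540 (sum of the remaining 3), so yes.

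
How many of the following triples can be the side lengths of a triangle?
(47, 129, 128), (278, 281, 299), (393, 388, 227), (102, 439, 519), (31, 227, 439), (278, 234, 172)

5

(47,128,129): 47+128 > 129 → valid
(278,281,299): 278+281 > 299 → valid
(227,388,393): 227+388 > 393 → valid
(102,439,519): 102+439 > 519 → valid
(31,227,439): 31+227 ≤ 439 → not valid
(172,234,278): 172+234 > 278 → valid
5 of the 6 triples form a triangle.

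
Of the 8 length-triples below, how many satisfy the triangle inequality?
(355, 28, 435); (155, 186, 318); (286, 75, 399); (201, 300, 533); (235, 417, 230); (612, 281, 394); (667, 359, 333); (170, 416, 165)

(28,355,435): 28+355 ≤ 435 → not valid
(155,186,318): 155+186 > 318 → valid
(75,286,399): 75+286 ≤ 399 → not valid
(201,300,533): 201+300 ≤ 533 → not valid
(230,235,417): 230+235 > 417 → valid
(281,394,612): 281+394 > 612 → valid
(333,359,667): 333+359 > 667 → valid
(165,170,416): 165+170 ≤ 416 → not valid
4 of the 8 triples form a triangle.

4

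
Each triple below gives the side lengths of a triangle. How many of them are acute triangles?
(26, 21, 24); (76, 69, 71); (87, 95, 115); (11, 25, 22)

3

(26,21,24): 21²+24² = 1017 > 676 = 26² → acute
(76,69,71): 69²+71² = 9802 > 5776 = 76² → acute
(87,95,115): 87²+95² = 16594 > 13225 = 115² → acute
(11,25,22): 11²+22² = 605 < 625 = 25² → obtuse
3 of the 4 are acute.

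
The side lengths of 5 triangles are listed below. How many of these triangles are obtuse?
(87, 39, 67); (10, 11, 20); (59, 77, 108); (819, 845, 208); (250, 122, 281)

4

(87,39,67): 39²+67² = 6010 < 7569 = 87² → obtuse
(10,11,20): 10²+11² = 221 < 400 = 20² → obtuse
(59,77,108): 59²+77² = 9410 < 11664 = 108² → obtuse
(819,845,208): 208²+819² = 714025 = 845² → right
(250,122,281): 122²+250² = 77384 < 78961 = 281² → obtuse
4 of the 5 are obtuse.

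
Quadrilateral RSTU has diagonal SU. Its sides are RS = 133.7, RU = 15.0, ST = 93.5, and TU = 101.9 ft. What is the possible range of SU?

118.7 < SU < 148.7

From triangle RSU: |133.7 − 15.0| < SU < 133.7 + 15.0, i.e. 118.7 < SU < 148.7.
From triangle TSU: 8.4 < SU < 195.4.
Both must hold, so SU lies in the intersection.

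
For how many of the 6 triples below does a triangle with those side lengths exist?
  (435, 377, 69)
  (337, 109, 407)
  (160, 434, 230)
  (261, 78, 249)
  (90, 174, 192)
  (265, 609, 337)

(69,377,435): 69+377 > 435 → valid
(109,337,407): 109+337 > 407 → valid
(160,230,434): 160+230 ≤ 434 → not valid
(78,249,261): 78+249 > 261 → valid
(90,174,192): 90+174 > 192 → valid
(265,337,609): 265+337 ≤ 609 → not valid
4 of the 6 triples form a triangle.

4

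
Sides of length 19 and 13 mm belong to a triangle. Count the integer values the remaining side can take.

25

The third side lies in the open interval (6, 32).
Integers from 7 to 31 inclusive: 31 − 7 + 1 = 25.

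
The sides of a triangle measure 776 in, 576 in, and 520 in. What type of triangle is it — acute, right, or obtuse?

Compare the square of the longest side to the sum of squares of the other two: 520² + 576² = 602176 = 776².

right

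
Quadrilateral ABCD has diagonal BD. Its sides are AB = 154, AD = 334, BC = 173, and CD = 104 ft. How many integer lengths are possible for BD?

96

From triangle ABD: 180 < BD < 488.
From triangle CBD: 69 < BD < 277.
Intersection: 180 < BD < 277, so integers 181 through 276: 96 values.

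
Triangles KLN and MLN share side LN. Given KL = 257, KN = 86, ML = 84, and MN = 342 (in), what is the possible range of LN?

258 < LN < 343

From triangle KLN: |257 − 86| < LN < 257 + 86, i.e. 171 < LN < 343.
From triangle MLN: 258 < LN < 426.
Both must hold, so LN lies in the intersection.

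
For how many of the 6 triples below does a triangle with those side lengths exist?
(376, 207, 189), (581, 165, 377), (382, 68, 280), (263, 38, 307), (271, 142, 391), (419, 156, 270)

3

(189,207,376): 189+207 > 376 → valid
(165,377,581): 165+377 ≤ 581 → not valid
(68,280,382): 68+280 ≤ 382 → not valid
(38,263,307): 38+263 ≤ 307 → not valid
(142,271,391): 142+271 > 391 → valid
(156,270,419): 156+270 > 419 → valid
3 of the 6 triples form a triangle.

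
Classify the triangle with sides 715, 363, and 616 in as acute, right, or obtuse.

Compare the square of the longest side to the sum of squares of the other two: 363² + 616² = 511225 = 715².

right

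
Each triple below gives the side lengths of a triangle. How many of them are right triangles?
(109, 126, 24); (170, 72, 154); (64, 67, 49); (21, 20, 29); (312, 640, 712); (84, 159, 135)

(109,126,24): 24²+109² = 12457 < 15876 = 126² → obtuse
(170,72,154): 72²+154² = 28900 = 170² → right
(64,67,49): 49²+64² = 6497 > 4489 = 67² → acute
(21,20,29): 20²+21² = 841 = 29² → right
(312,640,712): 312²+640² = 506944 = 712² → right
(84,159,135): 84²+135² = 25281 = 159² → right
4 of the 6 are right.

4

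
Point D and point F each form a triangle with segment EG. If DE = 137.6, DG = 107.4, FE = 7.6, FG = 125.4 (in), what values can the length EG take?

117.8 < EG < 133.0

From triangle DEG: |137.6 − 107.4| < EG < 137.6 + 107.4, i.e. 30.2 < EG < 245.0.
From triangle FEG: 117.8 < EG < 133.0.
Both must hold, so EG lies in the intersection.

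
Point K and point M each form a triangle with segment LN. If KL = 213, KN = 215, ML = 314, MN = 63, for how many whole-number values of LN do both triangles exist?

From triangle KLN: 2 < LN < 428.
From triangle MLN: 251 < LN < 377.
Intersection: 251 < LN < 377, so integers 252 through 376: 125 values.

125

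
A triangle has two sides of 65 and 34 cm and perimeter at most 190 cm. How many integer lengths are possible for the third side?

60

Triangle inequality: 31 < x < 99. Perimeter ≤ 190 gives x ≤ 190 − 65 − 34 = 91.
So 31 < x ≤ 91; integers 32 through 91: 60 values.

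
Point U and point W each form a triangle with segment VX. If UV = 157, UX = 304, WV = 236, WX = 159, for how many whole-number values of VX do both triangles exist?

From triangle UVX: 147 < VX < 461.
From triangle WVX: 77 < VX < 395.
Intersection: 147 < VX < 395, so integers 148 through 394: 247 values.

247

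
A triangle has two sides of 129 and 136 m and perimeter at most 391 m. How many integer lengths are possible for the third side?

119

Triangle inequality: 7 < x < 265. Perimeter ≤ 391 gives x ≤ 391 − 129 − 136 = 126.
So 7 < x ≤ 126; integers 8 through 126: 119 values.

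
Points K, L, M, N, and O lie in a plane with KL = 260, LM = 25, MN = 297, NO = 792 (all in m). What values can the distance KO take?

The maximum is all hops collinear in one direction: 260 + 25 + 297 + 792 = 1374.
The longest hop is 792; the others sum to 582. Folding the others back against it leaves at least 792 − 582 = 210.

210 ≤ KO ≤ 1374 m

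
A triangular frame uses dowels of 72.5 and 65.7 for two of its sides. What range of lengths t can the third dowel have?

6.8 < t < 138.2

By the triangle inequality, t must be less than 72.5 + 65.7 = 138.2 and greater than |72.5 − 65.7| = 6.8.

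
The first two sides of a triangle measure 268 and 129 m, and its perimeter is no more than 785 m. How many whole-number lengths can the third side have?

249

Triangle inequality: 139 < x < 397. Perimeter ≤ 785 gives x ≤ 785 − 268 − 129 = 388.
So 139 < x ≤ 388; integers 140 through 388: 249 values.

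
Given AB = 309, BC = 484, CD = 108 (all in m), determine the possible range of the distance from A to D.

67 ≤ AD ≤ 901 m

The maximum is all hops collinear in one direction: 309 + 484 + 108 = 901.
The longest hop is 484; the others sum to 417. Folding the others back against it leaves at least 484 − 417 = 67.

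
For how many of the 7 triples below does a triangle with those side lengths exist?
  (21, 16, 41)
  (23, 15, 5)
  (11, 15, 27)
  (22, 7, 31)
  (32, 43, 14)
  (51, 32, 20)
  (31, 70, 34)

2

(16,21,41): 16+21 ≤ 41 → not valid
(5,15,23): 5+15 ≤ 23 → not valid
(11,15,27): 11+15 ≤ 27 → not valid
(7,22,31): 7+22 ≤ 31 → not valid
(14,32,43): 14+32 > 43 → valid
(20,32,51): 20+32 > 51 → valid
(31,34,70): 31+34 ≤ 70 → not valid
2 of the 7 triples form a triangle.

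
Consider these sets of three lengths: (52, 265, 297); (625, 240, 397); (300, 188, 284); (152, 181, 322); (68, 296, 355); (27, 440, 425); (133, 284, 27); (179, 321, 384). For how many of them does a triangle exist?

7

(52,265,297): 52+265 > 297 → valid
(240,397,625): 240+397 > 625 → valid
(188,284,300): 188+284 > 300 → valid
(152,181,322): 152+181 > 322 → valid
(68,296,355): 68+296 > 355 → valid
(27,425,440): 27+425 > 440 → valid
(27,133,284): 27+133 ≤ 284 → not valid
(179,321,384): 179+321 > 384 → valid
7 of the 8 triples form a triangle.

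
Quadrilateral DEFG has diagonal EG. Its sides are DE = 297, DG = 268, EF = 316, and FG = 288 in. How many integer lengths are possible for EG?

From triangle DEG: 29 < EG < 565.
From triangle FEG: 28 < EG < 604.
Intersection: 29 < EG < 565, so integers 30 through 564: 535 values.

535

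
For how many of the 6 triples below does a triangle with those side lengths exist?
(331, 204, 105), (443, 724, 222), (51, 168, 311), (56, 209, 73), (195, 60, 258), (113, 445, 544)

1

(105,204,331): 105+204 ≤ 331 → not valid
(222,443,724): 222+443 ≤ 724 → not valid
(51,168,311): 51+168 ≤ 311 → not valid
(56,73,209): 56+73 ≤ 209 → not valid
(60,195,258): 60+195 ≤ 258 → not valid
(113,445,544): 113+445 > 544 → valid
1 of the 6 triples forms a triangle.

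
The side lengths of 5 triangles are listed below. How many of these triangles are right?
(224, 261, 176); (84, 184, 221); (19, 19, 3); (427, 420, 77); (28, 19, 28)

1

(224,261,176): 176²+224² = 81152 > 68121 = 261² → acute
(84,184,221): 84²+184² = 40912 < 48841 = 221² → obtuse
(19,19,3): 3²+19² = 370 > 361 = 19² → acute
(427,420,77): 77²+420² = 182329 = 427² → right
(28,19,28): 19²+28² = 1145 > 784 = 28² → acute
1 of the 5 is right.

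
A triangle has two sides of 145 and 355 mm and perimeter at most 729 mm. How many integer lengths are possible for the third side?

Triangle inequality: 210 < x < 500. Perimeter ≤ 729 gives x ≤ 729 − 145 − 355 = 229.
So 210 < x ≤ 229; integers 211 through 229: 19 values.

19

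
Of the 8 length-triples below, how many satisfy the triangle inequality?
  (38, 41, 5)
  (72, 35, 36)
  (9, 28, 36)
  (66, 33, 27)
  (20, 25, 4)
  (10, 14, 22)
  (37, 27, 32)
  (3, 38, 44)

(5,38,41): 5+38 > 41 → valid
(35,36,72): 35+36 ≤ 72 → not valid
(9,28,36): 9+28 > 36 → valid
(27,33,66): 27+33 ≤ 66 → not valid
(4,20,25): 4+20 ≤ 25 → not valid
(10,14,22): 10+14 > 22 → valid
(27,32,37): 27+32 > 37 → valid
(3,38,44): 3+38 ≤ 44 → not valid
4 of the 8 triples form a triangle.

4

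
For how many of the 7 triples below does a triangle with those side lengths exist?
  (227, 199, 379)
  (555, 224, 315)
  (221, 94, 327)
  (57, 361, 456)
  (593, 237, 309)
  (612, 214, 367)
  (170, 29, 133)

(199,227,379): 199+227 > 379 → valid
(224,315,555): 224+315 ≤ 555 → not valid
(94,221,327): 94+221 ≤ 327 → not valid
(57,361,456): 57+361 ≤ 456 → not valid
(237,309,593): 237+309 ≤ 593 → not valid
(214,367,612): 214+367 ≤ 612 → not valid
(29,133,170): 29+133 ≤ 170 → not valid
1 of the 7 triples forms a triangle.

1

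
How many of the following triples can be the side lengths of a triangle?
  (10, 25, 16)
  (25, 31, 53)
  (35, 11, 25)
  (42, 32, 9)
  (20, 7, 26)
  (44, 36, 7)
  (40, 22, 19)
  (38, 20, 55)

(10,16,25): 10+16 > 25 → valid
(25,31,53): 25+31 > 53 → valid
(11,25,35): 11+25 > 35 → valid
(9,32,42): 9+32 ≤ 42 → not valid
(7,20,26): 7+20 > 26 → valid
(7,36,44): 7+36 ≤ 44 → not valid
(19,22,40): 19+22 > 40 → valid
(20,38,55): 20+38 > 55 → valid
6 of the 8 triples form a triangle.

6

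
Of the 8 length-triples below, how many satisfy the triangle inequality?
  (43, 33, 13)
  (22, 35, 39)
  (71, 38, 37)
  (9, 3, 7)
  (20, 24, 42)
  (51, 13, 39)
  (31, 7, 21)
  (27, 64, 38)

7

(13,33,43): 13+33 > 43 → valid
(22,35,39): 22+35 > 39 → valid
(37,38,71): 37+38 > 71 → valid
(3,7,9): 3+7 > 9 → valid
(20,24,42): 20+24 > 42 → valid
(13,39,51): 13+39 > 51 → valid
(7,21,31): 7+21 ≤ 31 → not valid
(27,38,64): 27+38 > 64 → valid
7 of the 8 triples form a triangle.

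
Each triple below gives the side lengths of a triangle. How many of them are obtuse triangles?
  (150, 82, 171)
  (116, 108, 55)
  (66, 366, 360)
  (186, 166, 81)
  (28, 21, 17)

(150,82,171): 82²+150² = 29224 < 29241 = 171² → obtuse
(116,108,55): 55²+108² = 14689 > 13456 = 116² → acute
(66,366,360): 66²+360² = 133956 = 366² → right
(186,166,81): 81²+166² = 34117 < 34596 = 186² → obtuse
(28,21,17): 17²+21² = 730 < 784 = 28² → obtuse
3 of the 5 are obtuse.

3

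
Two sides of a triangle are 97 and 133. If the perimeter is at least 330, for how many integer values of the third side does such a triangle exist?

Triangle inequality: 36 < x < 230. Perimeter ≥ 330 gives x ≥ 330 − 97 − 133 = 100.
So 100 ≤ x < 230; integers 100 through 229: 130 values.

130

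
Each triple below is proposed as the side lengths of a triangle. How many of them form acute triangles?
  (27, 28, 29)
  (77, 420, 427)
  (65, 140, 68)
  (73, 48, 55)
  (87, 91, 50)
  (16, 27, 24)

(27,28,29): 27²+28² = 1513 > 841 = 29² → acute
(77,420,427): 77²+420² = 182329 = 427² → right
(65,140,68): 65+68 ≤ 140, not a triangle
(73,48,55): 48²+55² = 5329 = 73² → right
(87,91,50): 50²+87² = 10069 > 8281 = 91² → acute
(16,27,24): 16²+24² = 832 > 729 = 27² → acute
3 of the 6 are acute.

3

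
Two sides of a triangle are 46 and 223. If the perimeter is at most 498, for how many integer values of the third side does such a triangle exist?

52

Triangle inequality: 177 < x < 269. Perimeter ≤ 498 gives x ≤ 498 − 46 − 223 = 229.
So 177 < x ≤ 229; integers 178 through 229: 52 values.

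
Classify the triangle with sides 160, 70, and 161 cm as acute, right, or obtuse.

acute

Compare the square of the longest side to the sum of squares of the other two: 70² + 160² = 30500 > 25921 = 161².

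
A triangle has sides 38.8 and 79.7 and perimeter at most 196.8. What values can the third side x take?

Triangle inequality alone gives 40.9 < x < 118.5.
The perimeter condition gives x ≤ 196.8 − 38.8 − 79.7 = 78.3.
Intersecting the two: 40.9 < x ≤ 78.3.

40.9 < x ≤ 78.3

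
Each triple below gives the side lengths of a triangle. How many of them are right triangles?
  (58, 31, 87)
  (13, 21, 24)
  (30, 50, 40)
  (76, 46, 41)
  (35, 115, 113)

(58,31,87): 31²+58² = 4325 < 7569 = 87² → obtuse
(13,21,24): 13²+21² = 610 > 576 = 24² → acute
(30,50,40): 30²+40² = 2500 = 50² → right
(76,46,41): 41²+46² = 3797 < 5776 = 76² → obtuse
(35,115,113): 35²+113² = 13994 > 13225 = 115² → acute
1 of the 5 is right.

1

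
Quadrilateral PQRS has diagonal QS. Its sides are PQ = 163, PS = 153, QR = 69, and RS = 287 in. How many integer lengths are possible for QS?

From triangle PQS: 10 < QS < 316.
From triangle RQS: 218 < QS < 356.
Intersection: 218 < QS < 316, so integers 219 through 315: 97 values.

97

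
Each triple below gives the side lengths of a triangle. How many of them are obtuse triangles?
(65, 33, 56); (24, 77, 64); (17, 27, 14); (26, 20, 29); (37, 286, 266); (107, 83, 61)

(65,33,56): 33²+56² = 4225 = 65² → right
(24,77,64): 24²+64² = 4672 < 5929 = 77² → obtuse
(17,27,14): 14²+17² = 485 < 729 = 27² → obtuse
(26,20,29): 20²+26² = 1076 > 841 = 29² → acute
(37,286,266): 37²+266² = 72125 < 81796 = 286² → obtuse
(107,83,61): 61²+83² = 10610 < 11449 = 107² → obtuse
4 of the 6 are obtuse.

4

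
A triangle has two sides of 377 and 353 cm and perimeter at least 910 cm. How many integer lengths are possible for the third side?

Triangle inequality: 24 < x < 730. Perimeter ≥ 910 gives x ≥ 910 − 377 − 353 = 180.
So 180 ≤ x < 730; integers 180 through 729: 550 values.

550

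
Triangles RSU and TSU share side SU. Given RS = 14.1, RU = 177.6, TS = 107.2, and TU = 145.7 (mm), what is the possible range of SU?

163.5 < SU < 191.7

From triangle RSU: |14.1 − 177.6| < SU < 14.1 + 177.6, i.e. 163.5 < SU < 191.7.
From triangle TSU: 38.5 < SU < 252.9.
Both must hold, so SU lies in the intersection.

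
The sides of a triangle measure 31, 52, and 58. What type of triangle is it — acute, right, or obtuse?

acute

Compare the square of the longest side to the sum of squares of the other two: 31² + 52² = 3665 > 3364 = 58².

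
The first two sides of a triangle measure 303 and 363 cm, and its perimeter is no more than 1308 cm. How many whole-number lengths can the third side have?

Triangle inequality: 60 < x < 666. Perimeter ≤ 1308 gives x ≤ 1308 − 303 − 363 = 642.
So 60 < x ≤ 642; integers 61 through 642: 582 values.

582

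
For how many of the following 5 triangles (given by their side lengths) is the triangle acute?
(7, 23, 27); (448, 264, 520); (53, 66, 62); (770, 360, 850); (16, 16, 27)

(7,23,27): 7²+23² = 578 < 729 = 27² → obtuse
(448,264,520): 264²+448² = 270400 = 520² → right
(53,66,62): 53²+62² = 6653 > 4356 = 66² → acute
(770,360,850): 360²+770² = 722500 = 850² → right
(16,16,27): 16²+16² = 512 < 729 = 27² → obtuse
1 of the 5 is acute.

1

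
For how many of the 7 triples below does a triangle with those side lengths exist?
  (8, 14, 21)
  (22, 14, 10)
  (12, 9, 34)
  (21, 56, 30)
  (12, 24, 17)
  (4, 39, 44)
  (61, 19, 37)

(8,14,21): 8+14 > 21 → valid
(10,14,22): 10+14 > 22 → valid
(9,12,34): 9+12 ≤ 34 → not valid
(21,30,56): 21+30 ≤ 56 → not valid
(12,17,24): 12+17 > 24 → valid
(4,39,44): 4+39 ≤ 44 → not valid
(19,37,61): 19+37 ≤ 61 → not valid
3 of the 7 triples form a triangle.

3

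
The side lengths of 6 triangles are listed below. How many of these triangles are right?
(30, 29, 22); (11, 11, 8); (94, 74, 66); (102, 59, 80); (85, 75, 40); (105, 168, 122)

1

(30,29,22): 22²+29² = 1325 > 900 = 30² → acute
(11,11,8): 8²+11² = 185 > 121 = 11² → acute
(94,74,66): 66²+74² = 9832 > 8836 = 94² → acute
(102,59,80): 59²+80² = 9881 < 10404 = 102² → obtuse
(85,75,40): 40²+75² = 7225 = 85² → right
(105,168,122): 105²+122² = 25909 < 28224 = 168² → obtuse
1 of the 6 is right.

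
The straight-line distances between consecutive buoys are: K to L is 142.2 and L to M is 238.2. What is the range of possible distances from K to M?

By the triangle inequality, |142.2 − 238.2| ≤ KM ≤ 142.2 + 238.2.

96.0 ≤ KM ≤ 380.4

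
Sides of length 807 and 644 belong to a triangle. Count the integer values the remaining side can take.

The third side lies in the open interval (163, 1451).
Integers from 164 to 1450 inclusive: 1450 − 164 + 1 = 1287.

1287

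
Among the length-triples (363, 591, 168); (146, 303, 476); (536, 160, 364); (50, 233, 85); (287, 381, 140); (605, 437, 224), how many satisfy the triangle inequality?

2

(168,363,591): 168+363 ≤ 591 → not valid
(146,303,476): 146+303 ≤ 476 → not valid
(160,364,536): 160+364 ≤ 536 → not valid
(50,85,233): 50+85 ≤ 233 → not valid
(140,287,381): 140+287 > 381 → valid
(224,437,605): 224+437 > 605 → valid
2 of the 6 triples form a triangle.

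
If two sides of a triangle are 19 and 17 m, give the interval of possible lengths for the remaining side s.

By the triangle inequality, s must be less than 19 + 17 = 36 and greater than |19 − 17| = 2.

2 < s < 36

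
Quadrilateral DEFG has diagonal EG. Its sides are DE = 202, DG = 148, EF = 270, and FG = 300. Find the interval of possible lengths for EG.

54 < EG < 350

From triangle DEG: |202 − 148| < EG < 202 + 148, i.e. 54 < EG < 350.
From triangle FEG: 30 < EG < 570.
Both must hold, so EG lies in the intersection.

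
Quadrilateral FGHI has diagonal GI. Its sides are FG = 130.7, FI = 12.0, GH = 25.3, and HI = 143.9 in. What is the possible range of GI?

118.7 < GI < 142.7

From triangle FGI: |130.7 − 12.0| < GI < 130.7 + 12.0, i.e. 118.7 < GI < 142.7.
From triangle HGI: 118.6 < GI < 169.2.
Both must hold, so GI lies in the intersection.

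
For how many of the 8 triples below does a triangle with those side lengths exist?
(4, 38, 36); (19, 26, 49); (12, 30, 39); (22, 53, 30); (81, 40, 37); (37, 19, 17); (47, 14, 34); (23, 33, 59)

(4,36,38): 4+36 > 38 → valid
(19,26,49): 19+26 ≤ 49 → not valid
(12,30,39): 12+30 > 39 → valid
(22,30,53): 22+30 ≤ 53 → not valid
(37,40,81): 37+40 ≤ 81 → not valid
(17,19,37): 17+19 ≤ 37 → not valid
(14,34,47): 14+34 > 47 → valid
(23,33,59): 23+33 ≤ 59 → not valid
3 of the 8 triples form a triangle.

3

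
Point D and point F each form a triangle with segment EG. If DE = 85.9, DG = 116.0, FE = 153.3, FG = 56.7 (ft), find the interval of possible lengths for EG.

From triangle DEG: |85.9 − 116.0| < EG < 85.9 + 116.0, i.e. 30.1 < EG < 201.9.
From triangle FEG: 96.6 < EG < 210.0.
Both must hold, so EG lies in the intersection.

96.6 < EG < 201.9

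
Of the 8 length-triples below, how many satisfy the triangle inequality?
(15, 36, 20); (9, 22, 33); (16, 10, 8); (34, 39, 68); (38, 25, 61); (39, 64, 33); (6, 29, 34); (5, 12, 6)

5

(15,20,36): 15+20 ≤ 36 → not valid
(9,22,33): 9+22 ≤ 33 → not valid
(8,10,16): 8+10 > 16 → valid
(34,39,68): 34+39 > 68 → valid
(25,38,61): 25+38 > 61 → valid
(33,39,64): 33+39 > 64 → valid
(6,29,34): 6+29 > 34 → valid
(5,6,12): 5+6 ≤ 12 → not valid
5 of the 8 triples form a triangle.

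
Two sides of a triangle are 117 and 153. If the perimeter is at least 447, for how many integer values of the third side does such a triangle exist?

Triangle inequality: 36 < x < 270. Perimeter ≥ 447 gives x ≥ 447 − 117 − 153 = 177.
So 177 ≤ x < 270; integers 177 through 269: 93 values.

93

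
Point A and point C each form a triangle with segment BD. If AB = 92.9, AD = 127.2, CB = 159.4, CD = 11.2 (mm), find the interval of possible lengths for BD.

148.2 < BD < 170.6

From triangle ABD: |92.9 − 127.2| < BD < 92.9 + 127.2, i.e. 34.3 < BD < 220.1.
From triangle CBD: 148.2 < BD < 170.6.
Both must hold, so BD lies in the intersection.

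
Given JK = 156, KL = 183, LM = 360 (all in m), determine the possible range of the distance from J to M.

The maximum is all hops collinear in one direction: 156 + 183 + 360 = 699.
The longest hop is 360; the others sum to 339. Folding the others back against it leaves at least 360 − 339 = 21.

21 ≤ JM ≤ 699 m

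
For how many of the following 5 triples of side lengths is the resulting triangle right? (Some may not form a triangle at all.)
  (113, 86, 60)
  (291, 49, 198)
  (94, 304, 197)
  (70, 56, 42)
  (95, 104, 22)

1

(113,86,60): 60²+86² = 10996 < 12769 = 113² → obtuse
(291,49,198): 49+198 ≤ 291, not a triangle
(94,304,197): 94+197 ≤ 304, not a triangle
(70,56,42): 42²+56² = 4900 = 70² → right
(95,104,22): 22²+95² = 9509 < 10816 = 104² → obtuse
1 of the 5 is right.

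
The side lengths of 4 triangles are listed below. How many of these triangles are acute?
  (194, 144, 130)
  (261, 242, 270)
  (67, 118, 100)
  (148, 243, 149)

2

(194,144,130): 130²+144² = 37636 = 194² → right
(261,242,270): 242²+261² = 126685 > 72900 = 270² → acute
(67,118,100): 67²+100² = 14489 > 13924 = 118² → acute
(148,243,149): 148²+149² = 44105 < 59049 = 243² → obtuse
2 of the 4 are acute.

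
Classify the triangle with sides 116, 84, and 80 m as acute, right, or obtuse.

right

Compare the square of the longest side to the sum of squares of the other two: 80² + 84² = 13456 = 116².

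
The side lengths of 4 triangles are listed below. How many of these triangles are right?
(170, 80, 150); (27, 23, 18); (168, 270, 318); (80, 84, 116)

(170,80,150): 80²+150² = 28900 = 170² → right
(27,23,18): 18²+23² = 853 > 729 = 27² → acute
(168,270,318): 168²+270² = 101124 = 318² → right
(80,84,116): 80²+84² = 13456 = 116² → right
3 of the 4 are right.

3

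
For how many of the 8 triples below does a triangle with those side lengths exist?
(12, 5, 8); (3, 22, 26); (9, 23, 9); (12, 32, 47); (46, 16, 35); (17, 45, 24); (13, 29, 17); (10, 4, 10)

4

(5,8,12): 5+8 > 12 → valid
(3,22,26): 3+22 ≤ 26 → not valid
(9,9,23): 9+9 ≤ 23 → not valid
(12,32,47): 12+32 ≤ 47 → not valid
(16,35,46): 16+35 > 46 → valid
(17,24,45): 17+24 ≤ 45 → not valid
(13,17,29): 13+17 > 29 → valid
(4,10,10): 4+10 > 10 → valid
4 of the 8 triples form a triangle.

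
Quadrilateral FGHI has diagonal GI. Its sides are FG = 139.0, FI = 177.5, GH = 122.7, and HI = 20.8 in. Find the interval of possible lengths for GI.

101.9 < GI < 143.5

From triangle FGI: |139.0 − 177.5| < GI < 139.0 + 177.5, i.e. 38.5 < GI < 316.5.
From triangle HGI: 101.9 < GI < 143.5.
Both must hold, so GI lies in the intersection.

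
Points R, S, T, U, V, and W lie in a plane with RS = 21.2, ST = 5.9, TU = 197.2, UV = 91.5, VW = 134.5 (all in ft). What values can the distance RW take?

The maximum is all hops collinear in one direction: 21.2 + 5.9 + 197.2 + 91.5 + 134.5 = 450.3.
The longest hop is 197.2; the others sum to 253.1. Since 197.2 ≤ 253.1, the path can fold back on itself completely, so the minimum distance is 0.

0 ≤ RW ≤ 450.3 ft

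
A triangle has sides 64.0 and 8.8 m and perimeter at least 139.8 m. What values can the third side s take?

67.0 ≤ s < 72.8

Triangle inequality alone gives 55.2 < s < 72.8.
The perimeter condition gives s ≥ 139.8 − 64.0 − 8.8 = 67.0.
Intersecting the two: 67.0 ≤ s < 72.8.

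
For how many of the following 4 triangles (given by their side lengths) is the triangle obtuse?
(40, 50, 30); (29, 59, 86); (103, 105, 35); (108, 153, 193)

2

(40,50,30): 30²+40² = 2500 = 50² → right
(29,59,86): 29²+59² = 4322 < 7396 = 86² → obtuse
(103,105,35): 35²+103² = 11834 > 11025 = 105² → acute
(108,153,193): 108²+153² = 35073 < 37249 = 193² → obtuse
2 of the 4 are obtuse.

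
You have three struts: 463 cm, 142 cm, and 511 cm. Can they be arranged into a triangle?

The longest side is 511, and the other two sum to 605.
Since 605 > 511, the triangle inequality holds.

Yes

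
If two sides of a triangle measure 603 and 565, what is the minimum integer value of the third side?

39

The third side must be strictly greater than |603 − 565| = 38.
The smallest integer above 38 is 39.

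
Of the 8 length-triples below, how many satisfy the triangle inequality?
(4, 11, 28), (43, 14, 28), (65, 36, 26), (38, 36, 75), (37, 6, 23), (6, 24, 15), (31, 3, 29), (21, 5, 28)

(4,11,28): 4+11 ≤ 28 → not valid
(14,28,43): 14+28 ≤ 43 → not valid
(26,36,65): 26+36 ≤ 65 → not valid
(36,38,75): 36+38 ≤ 75 → not valid
(6,23,37): 6+23 ≤ 37 → not valid
(6,15,24): 6+15 ≤ 24 → not valid
(3,29,31): 3+29 > 31 → valid
(5,21,28): 5+21 ≤ 28 → not valid
1 of the 8 triples forms a triangle.

1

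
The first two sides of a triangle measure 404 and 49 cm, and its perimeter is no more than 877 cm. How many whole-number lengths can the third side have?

69

Triangle inequality: 355 < x < 453. Perimeter ≤ 877 gives x ≤ 877 − 404 − 49 = 424.
So 355 < x ≤ 424; integers 356 through 424: 69 values.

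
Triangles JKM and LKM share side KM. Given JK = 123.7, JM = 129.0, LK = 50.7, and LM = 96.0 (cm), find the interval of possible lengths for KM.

From triangle JKM: |123.7 − 129.0| < KM < 123.7 + 129.0, i.e. 5.3 < KM < 252.7.
From triangle LKM: 45.3 < KM < 146.7.
Both must hold, so KM lies in the intersection.

45.3 < KM < 146.7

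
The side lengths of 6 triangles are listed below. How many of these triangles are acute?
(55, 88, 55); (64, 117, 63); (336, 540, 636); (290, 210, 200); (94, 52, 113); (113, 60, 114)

(55,88,55): 55²+55² = 6050 < 7744 = 88² → obtuse
(64,117,63): 63²+64² = 8065 < 13689 = 117² → obtuse
(336,540,636): 336²+540² = 404496 = 636² → right
(290,210,200): 200²+210² = 84100 = 290² → right
(94,52,113): 52²+94² = 11540 < 12769 = 113² → obtuse
(113,60,114): 60²+113² = 16369 > 12996 = 114² → acute
1 of the 6 is acute.

1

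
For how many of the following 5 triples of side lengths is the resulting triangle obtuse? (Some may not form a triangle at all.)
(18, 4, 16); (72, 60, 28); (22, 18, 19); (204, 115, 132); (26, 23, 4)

(18,4,16): 4²+16² = 272 < 324 = 18² → obtuse
(72,60,28): 28²+60² = 4384 < 5184 = 72² → obtuse
(22,18,19): 18²+19² = 685 > 484 = 22² → acute
(204,115,132): 115²+132² = 30649 < 41616 = 204² → obtuse
(26,23,4): 4²+23² = 545 < 676 = 26² → obtuse
4 of the 5 are obtuse.

4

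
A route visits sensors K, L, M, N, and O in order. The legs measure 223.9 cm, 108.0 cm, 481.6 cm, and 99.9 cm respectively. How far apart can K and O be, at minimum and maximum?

49.8 ≤ KO ≤ 913.4 cm

The maximum is all hops collinear in one direction: 223.9 + 108.0 + 481.6 + 99.9 = 913.4.
The longest hop is 481.6; the others sum to 431.8. Folding the others back against it leaves at least 481.6 − 431.8 = 49.8.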